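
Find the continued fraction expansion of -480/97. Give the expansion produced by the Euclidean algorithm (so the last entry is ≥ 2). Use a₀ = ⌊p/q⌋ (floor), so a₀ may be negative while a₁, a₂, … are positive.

[-5; 19, 2, 2]

-480 = -5×97 + 5
97 = 19×5 + 2
5 = 2×2 + 1
2 = 2×1 + 0  (stop)
So -480/97 = [-5; 19, 2, 2].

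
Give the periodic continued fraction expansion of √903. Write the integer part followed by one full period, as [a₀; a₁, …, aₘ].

[30; 20, 60]

a₀ = ⌊√903⌋ = 30.
With m₀=0, d₀=1 and mₖ₊₁ = dₖaₖ − mₖ, dₖ₊₁ = (n − mₖ₊₁²)/dₖ, aₖ₊₁ = ⌊(a₀+mₖ₊₁)/dₖ₊₁⌋:
  k=1: m=30, d=3, a=20
  k=2: m=30, d=1, a=60
d=1 and a=2a₀=60 at k=2, so the next step gives (m, d) = (30, 3) again — its k=1 value — and the period has length 2.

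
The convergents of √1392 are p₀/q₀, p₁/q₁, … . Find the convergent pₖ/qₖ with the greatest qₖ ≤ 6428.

116443/3121

√1392 = [37; 3, 4, 3, 74, …] (period length 4).
Convergents:
  p_0/q_0 = 37/1
  p_1/q_1 = 112/3
  p_2/q_2 = 485/13
  p_3/q_3 = 1567/42
  p_4/q_4 = 116443/3121
  p_5/q_5 = 350896/9405
q_4 = 3121 ≤ 6428 < 9405 = q_5, so the answer is 116443/3121.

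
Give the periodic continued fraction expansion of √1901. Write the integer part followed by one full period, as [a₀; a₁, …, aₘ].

[43; 1, 1, 1, 1, 86]

a₀ = ⌊√1901⌋ = 43.
With m₀=0, d₀=1 and mₖ₊₁ = dₖaₖ − mₖ, dₖ₊₁ = (n − mₖ₊₁²)/dₖ, aₖ₊₁ = ⌊(a₀+mₖ₊₁)/dₖ₊₁⌋:
  k=1: m=43, d=52, a=1
  k=2: m=9, d=35, a=1
  k=3: m=26, d=35, a=1
  k=4: m=9, d=52, a=1
  k=5: m=43, d=1, a=86
d=1 and a=2a₀=86 at k=5, so the next step gives (m, d) = (43, 52) again — its k=1 value — and the period has length 5.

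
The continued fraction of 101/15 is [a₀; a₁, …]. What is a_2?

2

101 = 6·15 + 11   →  a_0 = 6
15 = 1·11 + 4   →  a_1 = 1
11 = 2·4 + 3   →  a_2 = 2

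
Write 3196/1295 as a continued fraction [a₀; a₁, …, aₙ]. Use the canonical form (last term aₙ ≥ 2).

3196 = 2×1295 + 606
1295 = 2×606 + 83
606 = 7×83 + 25
83 = 3×25 + 8
25 = 3×8 + 1
8 = 8×1 + 0  (stop)
So 3196/1295 = [2; 2, 7, 3, 3, 8].

[2; 2, 7, 3, 3, 8]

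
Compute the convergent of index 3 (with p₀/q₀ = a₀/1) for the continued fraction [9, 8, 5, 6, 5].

2317/254

Using pₖ = aₖpₖ₋₁ + pₖ₋₂, qₖ = aₖqₖ₋₁ + qₖ₋₂ (with p₋₁=1, p₋₂=0, q₋₁=0, q₋₂=1):
  k=0: a=9, p=9, q=1
  k=1: a=8, p=73, q=8
  k=2: a=5, p=374, q=41
  k=3: a=6, p=2317, q=254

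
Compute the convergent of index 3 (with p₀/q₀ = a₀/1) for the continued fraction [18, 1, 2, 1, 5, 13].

Using pₖ = aₖpₖ₋₁ + pₖ₋₂, qₖ = aₖqₖ₋₁ + qₖ₋₂ (with p₋₁=1, p₋₂=0, q₋₁=0, q₋₂=1):
  k=0: a=18, p=18, q=1
  k=1: a=1, p=19, q=1
  k=2: a=2, p=56, q=3
  k=3: a=1, p=75, q=4

75/4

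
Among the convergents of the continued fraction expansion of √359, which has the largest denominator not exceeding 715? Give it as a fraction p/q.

√359 = [18; 1, 17, 1, 36, …] (period length 4).
Convergents:
  p_0/q_0 = 18/1
  p_1/q_1 = 19/1
  p_2/q_2 = 341/18
  p_3/q_3 = 360/19
  p_4/q_4 = 13301/702
  p_5/q_5 = 13661/721
q_4 = 702 ≤ 715 < 721 = q_5, so the answer is 13301/702.

13301/702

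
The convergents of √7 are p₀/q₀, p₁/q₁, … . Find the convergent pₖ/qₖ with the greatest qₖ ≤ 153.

√7 = [2; 1, 1, 1, 4, …] (period length 4).
Convergents:
  p_0/q_0 = 2/1
  p_1/q_1 = 3/1
  p_2/q_2 = 5/2
  p_3/q_3 = 8/3
  p_4/q_4 = 37/14
  p_5/q_5 = 45/17
  p_6/q_6 = 82/31
  p_7/q_7 = 127/48
  p_8/q_8 = 590/223
q_7 = 48 ≤ 153 < 223 = q_8, so the answer is 127/48.

127/48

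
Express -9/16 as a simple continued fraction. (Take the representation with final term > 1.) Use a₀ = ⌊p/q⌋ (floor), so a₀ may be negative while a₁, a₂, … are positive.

-9 = -1·16 + 7
16 = 2·7 + 2
7 = 3·2 + 1
2 = 2·1 + 0  (stop)
So -9/16 = [-1; 2, 3, 2].

[-1; 2, 3, 2]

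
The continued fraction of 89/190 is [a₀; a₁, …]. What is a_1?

89 = 0·190 + 89   →  a_0 = 0
190 = 2·89 + 12   →  a_1 = 2

2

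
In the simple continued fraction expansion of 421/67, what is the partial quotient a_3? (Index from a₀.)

1

421 = 6·67 + 19   →  a_0 = 6
67 = 3·19 + 10   →  a_1 = 3
19 = 1·10 + 9   →  a_2 = 1
10 = 1·9 + 1   →  a_3 = 1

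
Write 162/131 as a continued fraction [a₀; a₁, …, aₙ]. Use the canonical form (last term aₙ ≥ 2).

162 = 1*131 + 31
131 = 4*31 + 7
31 = 4*7 + 3
7 = 2*3 + 1
3 = 3*1 + 0  (stop)
So 162/131 = [1; 4, 4, 2, 3].

[1; 4, 4, 2, 3]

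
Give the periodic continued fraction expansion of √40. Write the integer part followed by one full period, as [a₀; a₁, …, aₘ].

a₀ = ⌊√40⌋ = 6.
With m₀=0, d₀=1 and mₖ₊₁ = dₖaₖ − mₖ, dₖ₊₁ = (n − mₖ₊₁²)/dₖ, aₖ₊₁ = ⌊(a₀+mₖ₊₁)/dₖ₊₁⌋:
  k=1: m=6, d=4, a=3
  k=2: m=6, d=1, a=12
d=1 and a=2a₀=12 at k=2, so the next step gives (m, d) = (6, 4) again — its k=1 value — and the period has length 2.

[6; 3, 12]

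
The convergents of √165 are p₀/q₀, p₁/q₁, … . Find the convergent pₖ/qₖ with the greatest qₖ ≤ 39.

√165 = [12; 1, 5, 2, 5, 1, 24, …] (period length 6).
Convergents:
  p_0/q_0 = 12/1
  p_1/q_1 = 13/1
  p_2/q_2 = 77/6
  p_3/q_3 = 167/13
  p_4/q_4 = 912/71
q_3 = 13 ≤ 39 < 71 = q_4, so the answer is 167/13.

167/13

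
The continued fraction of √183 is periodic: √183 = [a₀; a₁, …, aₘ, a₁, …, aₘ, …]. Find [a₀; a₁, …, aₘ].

a₀ = ⌊√183⌋ = 13.

[13; 1, 1, 8, 1, 1, 26]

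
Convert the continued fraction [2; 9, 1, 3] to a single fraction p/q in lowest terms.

82/39

Using pₖ = aₖpₖ₋₁ + pₖ₋₂ and qₖ = aₖqₖ₋₁ + qₖ₋₂:
  k=0: a=2, p=2, q=1
  k=1: a=9, p=19, q=9
  k=2: a=1, p=21, q=10
  k=3: a=3, p=82, q=39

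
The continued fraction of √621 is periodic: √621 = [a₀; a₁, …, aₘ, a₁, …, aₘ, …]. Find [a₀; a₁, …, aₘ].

[24; 1, 11, 2, 11, 1, 48]

a₀ = ⌊√621⌋ = 24.
With m₀=0, d₀=1 and mₖ₊₁ = dₖaₖ − mₖ, dₖ₊₁ = (n − mₖ₊₁²)/dₖ, aₖ₊₁ = ⌊(a₀+mₖ₊₁)/dₖ₊₁⌋:
  k=1: m=24, d=45, a=1
  k=2: m=21, d=4, a=11
  k=3: m=23, d=23, a=2
  k=4: m=23, d=4, a=11
  k=5: m=21, d=45, a=1
  k=6: m=24, d=1, a=48
d=1 and a=2a₀=48 at k=6, so the next step gives (m, d) = (24, 45) again — its k=1 value — and the period has length 6.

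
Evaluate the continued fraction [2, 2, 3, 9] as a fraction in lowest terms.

Using pₖ = aₖpₖ₋₁ + pₖ₋₂ and qₖ = aₖqₖ₋₁ + qₖ₋₂:
  k=0: a=2, p=2, q=1
  k=1: a=2, p=5, q=2
  k=2: a=3, p=17, q=7
  k=3: a=9, p=158, q=65

158/65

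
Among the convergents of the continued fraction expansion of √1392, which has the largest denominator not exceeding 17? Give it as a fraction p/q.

485/13

√1392 = [37; 3, 4, 3, 74, …] (period length 4).
Convergents:
  p_0/q_0 = 37/1
  p_1/q_1 = 112/3
  p_2/q_2 = 485/13
  p_3/q_3 = 1567/42
q_2 = 13 ≤ 17 < 42 = q_3, so the answer is 485/13.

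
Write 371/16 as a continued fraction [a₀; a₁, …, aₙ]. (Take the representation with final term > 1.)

[23; 5, 3]

371 = 23·16 + 3
16 = 5·3 + 1
3 = 3·1 + 0  (stop)
So 371/16 = [23; 5, 3].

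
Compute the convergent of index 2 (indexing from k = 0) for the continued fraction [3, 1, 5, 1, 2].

Using pₖ = aₖpₖ₋₁ + pₖ₋₂, qₖ = aₖqₖ₋₁ + qₖ₋₂ (with p₋₁=1, p₋₂=0, q₋₁=0, q₋₂=1):
  k=0: a=3, p=3, q=1
  k=1: a=1, p=4, q=1
  k=2: a=5, p=23, q=6

23/6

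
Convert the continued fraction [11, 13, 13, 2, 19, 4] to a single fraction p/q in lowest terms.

Fold from the inside: start with 4/1.
  19 + 1/4 = 77/4
  2 + 4/77 = 158/77
  13 + 77/158 = 2131/158
  13 + 158/2131 = 27861/2131
  11 + 2131/27861 = 308602/27861

308602/27861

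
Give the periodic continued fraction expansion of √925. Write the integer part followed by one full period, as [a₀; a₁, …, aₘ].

[30; 2, 2, 2, 2, 60]

a₀ = ⌊√925⌋ = 30.
With m₀=0, d₀=1 and mₖ₊₁ = dₖaₖ − mₖ, dₖ₊₁ = (n − mₖ₊₁²)/dₖ, aₖ₊₁ = ⌊(a₀+mₖ₊₁)/dₖ₊₁⌋:
  k=1: m=30, d=25, a=2
  k=2: m=20, d=21, a=2
  k=3: m=22, d=21, a=2
  k=4: m=20, d=25, a=2
  k=5: m=30, d=1, a=60
d=1 and a=2a₀=60 at k=5, so the next step gives (m, d) = (30, 25) again — its k=1 value — and the period has length 5.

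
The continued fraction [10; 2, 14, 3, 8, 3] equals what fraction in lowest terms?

24237/2312

Using pₖ = aₖpₖ₋₁ + pₖ₋₂ and qₖ = aₖqₖ₋₁ + qₖ₋₂:
  k=0: a=10, p=10, q=1
  k=1: a=2, p=21, q=2
  k=2: a=14, p=304, q=29
  k=3: a=3, p=933, q=89
  k=4: a=8, p=7768, q=741
  k=5: a=3, p=24237, q=2312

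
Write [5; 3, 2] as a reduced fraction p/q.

37/7

Fold from the inside: start with 2/1.
  3 + 1/2 = 7/2
  5 + 2/7 = 37/7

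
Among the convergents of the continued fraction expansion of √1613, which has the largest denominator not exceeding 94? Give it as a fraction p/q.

√1613 = [40; 6, 6, 80, …] (period length 3).
Convergents:
  p_0/q_0 = 40/1
  p_1/q_1 = 241/6
  p_2/q_2 = 1486/37
  p_3/q_3 = 119121/2966
q_2 = 37 ≤ 94 < 2966 = q_3, so the answer is 1486/37.

1486/37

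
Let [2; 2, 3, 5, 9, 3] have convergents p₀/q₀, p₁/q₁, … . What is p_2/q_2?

Using pₖ = aₖpₖ₋₁ + pₖ₋₂, qₖ = aₖqₖ₋₁ + qₖ₋₂ (with p₋₁=1, p₋₂=0, q₋₁=0, q₋₂=1):
  k=0: a=2, p=2, q=1
  k=1: a=2, p=5, q=2
  k=2: a=3, p=17, q=7

17/7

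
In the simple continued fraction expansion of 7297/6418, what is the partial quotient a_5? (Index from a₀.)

2

7297 = 1·6418 + 879   →  a_0 = 1
6418 = 7·879 + 265   →  a_1 = 7
879 = 3·265 + 84   →  a_2 = 3
265 = 3·84 + 13   →  a_3 = 3
84 = 6·13 + 6   →  a_4 = 6
13 = 2·6 + 1   →  a_5 = 2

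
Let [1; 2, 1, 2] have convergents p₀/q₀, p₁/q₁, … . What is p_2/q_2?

4/3

Using pₖ = aₖpₖ₋₁ + pₖ₋₂, qₖ = aₖqₖ₋₁ + qₖ₋₂ (with p₋₁=1, p₋₂=0, q₋₁=0, q₋₂=1):
  k=0: a=1, p=1, q=1
  k=1: a=2, p=3, q=2
  k=2: a=1, p=4, q=3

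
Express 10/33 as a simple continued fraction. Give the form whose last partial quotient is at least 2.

10 = 0×33 + 10
33 = 3×10 + 3
10 = 3×3 + 1
3 = 3×1 + 0  (stop)
So 10/33 = [0; 3, 3, 3].

[0; 3, 3, 3]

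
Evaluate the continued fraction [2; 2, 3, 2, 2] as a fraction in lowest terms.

Fold from the inside: start with 2/1.
  2 + 1/2 = 5/2
  3 + 2/5 = 17/5
  2 + 5/17 = 39/17
  2 + 17/39 = 95/39

95/39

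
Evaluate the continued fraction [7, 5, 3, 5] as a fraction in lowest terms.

Using pₖ = aₖpₖ₋₁ + pₖ₋₂ and qₖ = aₖqₖ₋₁ + qₖ₋₂:
  k=0: a=7, p=7, q=1
  k=1: a=5, p=36, q=5
  k=2: a=3, p=115, q=16
  k=3: a=5, p=611, q=85

611/85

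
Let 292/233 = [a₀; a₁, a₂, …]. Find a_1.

292 = 1·233 + 59   →  a_0 = 1
233 = 3·59 + 56   →  a_1 = 3

3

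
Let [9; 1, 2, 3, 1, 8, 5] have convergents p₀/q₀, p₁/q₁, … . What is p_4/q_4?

126/13

Using pₖ = aₖpₖ₋₁ + pₖ₋₂, qₖ = aₖqₖ₋₁ + qₖ₋₂ (with p₋₁=1, p₋₂=0, q₋₁=0, q₋₂=1):
  k=0: a=9, p=9, q=1
  k=1: a=1, p=10, q=1
  k=2: a=2, p=29, q=3
  k=3: a=3, p=97, q=10
  k=4: a=1, p=126, q=13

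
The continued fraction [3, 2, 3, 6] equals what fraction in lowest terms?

Using pₖ = aₖpₖ₋₁ + pₖ₋₂ and qₖ = aₖqₖ₋₁ + qₖ₋₂:
  k=0: a=3, p=3, q=1
  k=1: a=2, p=7, q=2
  k=2: a=3, p=24, q=7
  k=3: a=6, p=151, q=44

151/44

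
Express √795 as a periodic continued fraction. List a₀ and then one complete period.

[28; 5, 9, 5, 56]

a₀ = ⌊√795⌋ = 28.
With m₀=0, d₀=1 and mₖ₊₁ = dₖaₖ − mₖ, dₖ₊₁ = (n − mₖ₊₁²)/dₖ, aₖ₊₁ = ⌊(a₀+mₖ₊₁)/dₖ₊₁⌋:
  k=1: m=28, d=11, a=5
  k=2: m=27, d=6, a=9
  k=3: m=27, d=11, a=5
  k=4: m=28, d=1, a=56
d=1 and a=2a₀=56 at k=4, so the next step gives (m, d) = (28, 11) again — its k=1 value — and the period has length 4.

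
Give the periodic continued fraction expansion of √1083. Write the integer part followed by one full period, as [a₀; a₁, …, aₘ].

[32; 1, 9, 1, 64]

a₀ = ⌊√1083⌋ = 32.
With m₀=0, d₀=1 and mₖ₊₁ = dₖaₖ − mₖ, dₖ₊₁ = (n − mₖ₊₁²)/dₖ, aₖ₊₁ = ⌊(a₀+mₖ₊₁)/dₖ₊₁⌋:
  k=1: m=32, d=59, a=1
  k=2: m=27, d=6, a=9
  k=3: m=27, d=59, a=1
  k=4: m=32, d=1, a=64
d=1 and a=2a₀=64 at k=4, so the next step gives (m, d) = (32, 59) again — its k=1 value — and the period has length 4.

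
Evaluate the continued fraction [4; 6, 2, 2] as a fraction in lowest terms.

133/32

Using pₖ = aₖpₖ₋₁ + pₖ₋₂ and qₖ = aₖqₖ₋₁ + qₖ₋₂:
  k=0: a=4, p=4, q=1
  k=1: a=6, p=25, q=6
  k=2: a=2, p=54, q=13
  k=3: a=2, p=133, q=32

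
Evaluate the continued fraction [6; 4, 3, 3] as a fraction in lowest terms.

Using pₖ = aₖpₖ₋₁ + pₖ₋₂ and qₖ = aₖqₖ₋₁ + qₖ₋₂:
  k=0: a=6, p=6, q=1
  k=1: a=4, p=25, q=4
  k=2: a=3, p=81, q=13
  k=3: a=3, p=268, q=43

268/43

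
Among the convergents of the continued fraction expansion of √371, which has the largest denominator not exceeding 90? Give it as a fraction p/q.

1695/88

√371 = [19; 3, 1, 4, 1, 3, 38, …] (period length 6).
Convergents:
  p_0/q_0 = 19/1
  p_1/q_1 = 58/3
  p_2/q_2 = 77/4
  p_3/q_3 = 366/19
  p_4/q_4 = 443/23
  p_5/q_5 = 1695/88
  p_6/q_6 = 64853/3367
q_5 = 88 ≤ 90 < 3367 = q_6, so the answer is 1695/88.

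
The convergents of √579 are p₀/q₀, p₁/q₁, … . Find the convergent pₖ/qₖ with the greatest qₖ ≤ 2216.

18504/769

√579 = [24; 16, 48, …] (period length 2).
Convergents:
  p_0/q_0 = 24/1
  p_1/q_1 = 385/16
  p_2/q_2 = 18504/769
  p_3/q_3 = 296449/12320
q_2 = 769 ≤ 2216 < 12320 = q_3, so the answer is 18504/769.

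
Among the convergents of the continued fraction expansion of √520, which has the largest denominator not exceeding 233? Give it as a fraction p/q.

5222/229

√520 = [22; 1, 4, 11, 4, 1, 44, …] (period length 6).
Convergents:
  p_0/q_0 = 22/1
  p_1/q_1 = 23/1
  p_2/q_2 = 114/5
  p_3/q_3 = 1277/56
  p_4/q_4 = 5222/229
  p_5/q_5 = 6499/285
q_4 = 229 ≤ 233 < 285 = q_5, so the answer is 5222/229.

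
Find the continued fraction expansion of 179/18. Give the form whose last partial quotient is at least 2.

[9; 1, 17]

179 = 9×18 + 17
18 = 1×17 + 1
17 = 17×1 + 0  (stop)
So 179/18 = [9; 1, 17].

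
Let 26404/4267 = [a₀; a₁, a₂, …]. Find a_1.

26404 = 6·4267 + 802   →  a_0 = 6
4267 = 5·802 + 257   →  a_1 = 5

5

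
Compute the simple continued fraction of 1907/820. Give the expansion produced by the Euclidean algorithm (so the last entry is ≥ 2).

1907 = 2·820 + 267
820 = 3·267 + 19
267 = 14·19 + 1
19 = 19·1 + 0  (stop)
So 1907/820 = [2; 3, 14, 19].

[2; 3, 14, 19]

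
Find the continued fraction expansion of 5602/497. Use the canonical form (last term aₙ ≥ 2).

[11; 3, 1, 2, 7, 6]

5602 = 11×497 + 135
497 = 3×135 + 92
135 = 1×92 + 43
92 = 2×43 + 6
43 = 7×6 + 1
6 = 6×1 + 0  (stop)
So 5602/497 = [11; 3, 1, 2, 7, 6].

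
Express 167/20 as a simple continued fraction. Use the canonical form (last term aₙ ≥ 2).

167 = 8×20 + 7
20 = 2×7 + 6
7 = 1×6 + 1
6 = 6×1 + 0  (stop)
So 167/20 = [8; 2, 1, 6].

[8; 2, 1, 6]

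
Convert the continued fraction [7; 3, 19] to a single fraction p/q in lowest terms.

Fold from the inside: start with 19/1.
  3 + 1/19 = 58/19
  7 + 19/58 = 425/58

425/58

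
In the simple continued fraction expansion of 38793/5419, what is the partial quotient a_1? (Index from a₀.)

6

38793 = 7·5419 + 860   →  a_0 = 7
5419 = 6·860 + 259   →  a_1 = 6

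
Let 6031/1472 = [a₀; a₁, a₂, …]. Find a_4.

2

6031 = 4·1472 + 143   →  a_0 = 4
1472 = 10·143 + 42   →  a_1 = 10
143 = 3·42 + 17   →  a_2 = 3
42 = 2·17 + 8   →  a_3 = 2
17 = 2·8 + 1   →  a_4 = 2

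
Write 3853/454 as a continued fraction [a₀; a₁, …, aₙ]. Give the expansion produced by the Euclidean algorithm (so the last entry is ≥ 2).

3853 = 8×454 + 221
454 = 2×221 + 12
221 = 18×12 + 5
12 = 2×5 + 2
5 = 2×2 + 1
2 = 2×1 + 0  (stop)
So 3853/454 = [8; 2, 18, 2, 2, 2].

[8; 2, 18, 2, 2, 2]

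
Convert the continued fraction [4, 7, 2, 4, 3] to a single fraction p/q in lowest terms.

Using pₖ = aₖpₖ₋₁ + pₖ₋₂ and qₖ = aₖqₖ₋₁ + qₖ₋₂:
  k=0: a=4, p=4, q=1
  k=1: a=7, p=29, q=7
  k=2: a=2, p=62, q=15
  k=3: a=4, p=277, q=67
  k=4: a=3, p=893, q=216

893/216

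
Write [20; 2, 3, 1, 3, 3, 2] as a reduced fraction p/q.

Using pₖ = aₖpₖ₋₁ + pₖ₋₂ and qₖ = aₖqₖ₋₁ + qₖ₋₂:
  k=0: a=20, p=20, q=1
  k=1: a=2, p=41, q=2
  k=2: a=3, p=143, q=7
  k=3: a=1, p=184, q=9
  k=4: a=3, p=695, q=34
  k=5: a=3, p=2269, q=111
  k=6: a=2, p=5233, q=256

5233/256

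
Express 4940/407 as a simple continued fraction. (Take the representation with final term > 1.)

[12; 7, 3, 1, 2, 1, 3]

4940 = 12×407 + 56
407 = 7×56 + 15
56 = 3×15 + 11
15 = 1×11 + 4
11 = 2×4 + 3
4 = 1×3 + 1
3 = 3×1 + 0  (stop)
So 4940/407 = [12; 7, 3, 1, 2, 1, 3].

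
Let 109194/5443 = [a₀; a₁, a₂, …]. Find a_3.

109194 = 20·5443 + 334   →  a_0 = 20
5443 = 16·334 + 99   →  a_1 = 16
334 = 3·99 + 37   →  a_2 = 3
99 = 2·37 + 25   →  a_3 = 2

2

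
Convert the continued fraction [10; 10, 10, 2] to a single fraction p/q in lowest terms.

Using pₖ = aₖpₖ₋₁ + pₖ₋₂ and qₖ = aₖqₖ₋₁ + qₖ₋₂:
  k=0: a=10, p=10, q=1
  k=1: a=10, p=101, q=10
  k=2: a=10, p=1020, q=101
  k=3: a=2, p=2141, q=212

2141/212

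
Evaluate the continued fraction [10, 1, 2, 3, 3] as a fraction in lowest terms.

353/33

Using pₖ = aₖpₖ₋₁ + pₖ₋₂ and qₖ = aₖqₖ₋₁ + qₖ₋₂:
  k=0: a=10, p=10, q=1
  k=1: a=1, p=11, q=1
  k=2: a=2, p=32, q=3
  k=3: a=3, p=107, q=10
  k=4: a=3, p=353, q=33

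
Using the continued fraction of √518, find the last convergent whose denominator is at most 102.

√518 = [22; 1, 3, 6, 3, 1, 44, …] (period length 6).
Convergents:
  p_0/q_0 = 22/1
  p_1/q_1 = 23/1
  p_2/q_2 = 91/4
  p_3/q_3 = 569/25
  p_4/q_4 = 1798/79
  p_5/q_5 = 2367/104
q_4 = 79 ≤ 102 < 104 = q_5, so the answer is 1798/79.

1798/79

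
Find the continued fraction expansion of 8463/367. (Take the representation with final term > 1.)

8463 = 23*367 + 22
367 = 16*22 + 15
22 = 1*15 + 7
15 = 2*7 + 1
7 = 7*1 + 0  (stop)
So 8463/367 = [23; 16, 1, 2, 7].

[23; 16, 1, 2, 7]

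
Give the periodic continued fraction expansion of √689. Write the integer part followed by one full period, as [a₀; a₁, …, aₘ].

a₀ = ⌊√689⌋ = 26.

[26; 4, 52]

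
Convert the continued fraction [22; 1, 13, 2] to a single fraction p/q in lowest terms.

665/29

Using pₖ = aₖpₖ₋₁ + pₖ₋₂ and qₖ = aₖqₖ₋₁ + qₖ₋₂:
  k=0: a=22, p=22, q=1
  k=1: a=1, p=23, q=1
  k=2: a=13, p=321, q=14
  k=3: a=2, p=665, q=29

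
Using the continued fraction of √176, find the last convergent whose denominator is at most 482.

5227/394

√176 = [13; 3, 1, 3, 26, …] (period length 4).
Convergents:
  p_0/q_0 = 13/1
  p_1/q_1 = 40/3
  p_2/q_2 = 53/4
  p_3/q_3 = 199/15
  p_4/q_4 = 5227/394
  p_5/q_5 = 15880/1197
q_4 = 394 ≤ 482 < 1197 = q_5, so the answer is 5227/394.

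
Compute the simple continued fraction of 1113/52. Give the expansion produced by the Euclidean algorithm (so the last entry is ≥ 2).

[21; 2, 2, 10]

1113 = 21·52 + 21
52 = 2·21 + 10
21 = 2·10 + 1
10 = 10·1 + 0  (stop)
So 1113/52 = [21; 2, 2, 10].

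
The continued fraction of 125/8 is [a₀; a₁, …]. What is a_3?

125 = 15·8 + 5   →  a_0 = 15
8 = 1·5 + 3   →  a_1 = 1
5 = 1·3 + 2   →  a_2 = 1
3 = 1·2 + 1   →  a_3 = 1

1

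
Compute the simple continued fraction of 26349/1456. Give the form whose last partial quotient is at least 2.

[18; 10, 3, 15, 3]

26349 = 18×1456 + 141
1456 = 10×141 + 46
141 = 3×46 + 3
46 = 15×3 + 1
3 = 3×1 + 0  (stop)
So 26349/1456 = [18; 10, 3, 15, 3].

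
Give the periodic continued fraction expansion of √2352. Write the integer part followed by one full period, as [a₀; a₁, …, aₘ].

[48; 2, 96]

a₀ = ⌊√2352⌋ = 48.
With m₀=0, d₀=1 and mₖ₊₁ = dₖaₖ − mₖ, dₖ₊₁ = (n − mₖ₊₁²)/dₖ, aₖ₊₁ = ⌊(a₀+mₖ₊₁)/dₖ₊₁⌋:
  k=1: m=48, d=48, a=2
  k=2: m=48, d=1, a=96
d=1 and a=2a₀=96 at k=2, so the next step gives (m, d) = (48, 48) again — its k=1 value — and the period has length 2.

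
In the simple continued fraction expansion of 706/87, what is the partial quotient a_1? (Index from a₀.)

8

706 = 8·87 + 10   →  a_0 = 8
87 = 8·10 + 7   →  a_1 = 8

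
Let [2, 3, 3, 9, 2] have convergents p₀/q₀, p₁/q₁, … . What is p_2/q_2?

23/10

Using pₖ = aₖpₖ₋₁ + pₖ₋₂, qₖ = aₖqₖ₋₁ + qₖ₋₂ (with p₋₁=1, p₋₂=0, q₋₁=0, q₋₂=1):
  k=0: a=2, p=2, q=1
  k=1: a=3, p=7, q=3
  k=2: a=3, p=23, q=10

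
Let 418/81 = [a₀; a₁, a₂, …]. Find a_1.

6

418 = 5·81 + 13   →  a_0 = 5
81 = 6·13 + 3   →  a_1 = 6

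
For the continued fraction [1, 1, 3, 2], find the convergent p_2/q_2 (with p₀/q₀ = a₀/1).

7/4

Using pₖ = aₖpₖ₋₁ + pₖ₋₂, qₖ = aₖqₖ₋₁ + qₖ₋₂ (with p₋₁=1, p₋₂=0, q₋₁=0, q₋₂=1):
  k=0: a=1, p=1, q=1
  k=1: a=1, p=2, q=1
  k=2: a=3, p=7, q=4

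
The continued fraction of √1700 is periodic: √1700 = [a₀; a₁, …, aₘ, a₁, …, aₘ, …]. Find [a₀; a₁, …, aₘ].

a₀ = ⌊√1700⌋ = 41.

[41; 4, 3, 20, 3, 4, 82]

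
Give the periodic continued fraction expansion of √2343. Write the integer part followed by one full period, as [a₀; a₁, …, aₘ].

[48; 2, 2, 8, 2, 2, 96]

a₀ = ⌊√2343⌋ = 48.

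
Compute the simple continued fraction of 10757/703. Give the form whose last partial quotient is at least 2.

10757 = 15*703 + 212
703 = 3*212 + 67
212 = 3*67 + 11
67 = 6*11 + 1
11 = 11*1 + 0  (stop)
So 10757/703 = [15; 3, 3, 6, 11].

[15; 3, 3, 6, 11]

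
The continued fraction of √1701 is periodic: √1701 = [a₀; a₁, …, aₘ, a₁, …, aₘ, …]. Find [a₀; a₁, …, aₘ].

a₀ = ⌊√1701⌋ = 41.

[41; 4, 8, 1, 10, 1, 8, 4, 82]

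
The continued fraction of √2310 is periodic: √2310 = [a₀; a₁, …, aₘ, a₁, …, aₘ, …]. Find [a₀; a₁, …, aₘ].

[48; 16, 96]

a₀ = ⌊√2310⌋ = 48.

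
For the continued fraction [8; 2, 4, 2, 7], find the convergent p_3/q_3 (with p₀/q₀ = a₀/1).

169/20

Using pₖ = aₖpₖ₋₁ + pₖ₋₂, qₖ = aₖqₖ₋₁ + qₖ₋₂ (with p₋₁=1, p₋₂=0, q₋₁=0, q₋₂=1):
  k=0: a=8, p=8, q=1
  k=1: a=2, p=17, q=2
  k=2: a=4, p=76, q=9
  k=3: a=2, p=169, q=20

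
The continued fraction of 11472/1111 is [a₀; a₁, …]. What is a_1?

11472 = 10·1111 + 362   →  a_0 = 10
1111 = 3·362 + 25   →  a_1 = 3

3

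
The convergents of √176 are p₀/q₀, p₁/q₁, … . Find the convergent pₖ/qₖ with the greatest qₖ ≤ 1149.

5227/394

√176 = [13; 3, 1, 3, 26, …] (period length 4).
Convergents:
  p_0/q_0 = 13/1
  p_1/q_1 = 40/3
  p_2/q_2 = 53/4
  p_3/q_3 = 199/15
  p_4/q_4 = 5227/394
  p_5/q_5 = 15880/1197
q_4 = 394 ≤ 1149 < 1197 = q_5, so the answer is 5227/394.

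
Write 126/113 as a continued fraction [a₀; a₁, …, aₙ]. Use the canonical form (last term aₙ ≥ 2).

126 = 1*113 + 13
113 = 8*13 + 9
13 = 1*9 + 4
9 = 2*4 + 1
4 = 4*1 + 0  (stop)
So 126/113 = [1; 8, 1, 2, 4].

[1; 8, 1, 2, 4]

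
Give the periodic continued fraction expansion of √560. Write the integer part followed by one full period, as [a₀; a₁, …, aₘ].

a₀ = ⌊√560⌋ = 23.
With m₀=0, d₀=1 and mₖ₊₁ = dₖaₖ − mₖ, dₖ₊₁ = (n − mₖ₊₁²)/dₖ, aₖ₊₁ = ⌊(a₀+mₖ₊₁)/dₖ₊₁⌋:
  k=1: m=23, d=31, a=1
  k=2: m=8, d=16, a=1
  k=3: m=8, d=31, a=1
  k=4: m=23, d=1, a=46
d=1 and a=2a₀=46 at k=4, so the next step gives (m, d) = (23, 31) again — its k=1 value — and the period has length 4.

[23; 1, 1, 1, 46]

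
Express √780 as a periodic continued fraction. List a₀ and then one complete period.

[27; 1, 12, 1, 54]

a₀ = ⌊√780⌋ = 27.
With m₀=0, d₀=1 and mₖ₊₁ = dₖaₖ − mₖ, dₖ₊₁ = (n − mₖ₊₁²)/dₖ, aₖ₊₁ = ⌊(a₀+mₖ₊₁)/dₖ₊₁⌋:
  k=1: m=27, d=51, a=1
  k=2: m=24, d=4, a=12
  k=3: m=24, d=51, a=1
  k=4: m=27, d=1, a=54
d=1 and a=2a₀=54 at k=4, so the next step gives (m, d) = (27, 51) again — its k=1 value — and the period has length 4.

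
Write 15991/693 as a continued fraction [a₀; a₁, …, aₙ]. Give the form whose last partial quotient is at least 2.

[23; 13, 3, 17]

15991 = 23×693 + 52
693 = 13×52 + 17
52 = 3×17 + 1
17 = 17×1 + 0  (stop)
So 15991/693 = [23; 13, 3, 17].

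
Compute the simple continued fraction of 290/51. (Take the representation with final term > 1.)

[5; 1, 2, 5, 3]

290 = 5*51 + 35
51 = 1*35 + 16
35 = 2*16 + 3
16 = 5*3 + 1
3 = 3*1 + 0  (stop)
So 290/51 = [5; 1, 2, 5, 3].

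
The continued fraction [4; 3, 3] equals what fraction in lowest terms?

Fold from the inside: start with 3/1.
  3 + 1/3 = 10/3
  4 + 3/10 = 43/10

43/10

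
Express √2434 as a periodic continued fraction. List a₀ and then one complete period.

a₀ = ⌊√2434⌋ = 49.
With m₀=0, d₀=1 and mₖ₊₁ = dₖaₖ − mₖ, dₖ₊₁ = (n − mₖ₊₁²)/dₖ, aₖ₊₁ = ⌊(a₀+mₖ₊₁)/dₖ₊₁⌋:
  k=1: m=49, d=33, a=2
  k=2: m=17, d=65, a=1
  k=3: m=48, d=2, a=48
  k=4: m=48, d=65, a=1
  k=5: m=17, d=33, a=2
  k=6: m=49, d=1, a=98
d=1 and a=2a₀=98 at k=6, so the next step gives (m, d) = (49, 33) again — its k=1 value — and the period has length 6.

[49; 2, 1, 48, 1, 2, 98]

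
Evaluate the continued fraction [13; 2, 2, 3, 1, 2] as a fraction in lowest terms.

818/61

Using pₖ = aₖpₖ₋₁ + pₖ₋₂ and qₖ = aₖqₖ₋₁ + qₖ₋₂:
  k=0: a=13, p=13, q=1
  k=1: a=2, p=27, q=2
  k=2: a=2, p=67, q=5
  k=3: a=3, p=228, q=17
  k=4: a=1, p=295, q=22
  k=5: a=2, p=818, q=61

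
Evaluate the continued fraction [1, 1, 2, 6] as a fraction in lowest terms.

32/19

Fold from the inside: start with 6/1.
  2 + 1/6 = 13/6
  1 + 6/13 = 19/13
  1 + 13/19 = 32/19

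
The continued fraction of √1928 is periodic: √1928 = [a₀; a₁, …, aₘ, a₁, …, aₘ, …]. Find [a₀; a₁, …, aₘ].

[43; 1, 9, 1, 86]

a₀ = ⌊√1928⌋ = 43.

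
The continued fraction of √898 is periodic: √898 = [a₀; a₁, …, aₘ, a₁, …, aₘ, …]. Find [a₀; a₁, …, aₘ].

a₀ = ⌊√898⌋ = 29.
With m₀=0, d₀=1 and mₖ₊₁ = dₖaₖ − mₖ, dₖ₊₁ = (n − mₖ₊₁²)/dₖ, aₖ₊₁ = ⌊(a₀+mₖ₊₁)/dₖ₊₁⌋:
  k=1: m=29, d=57, a=1
  k=2: m=28, d=2, a=28
  k=3: m=28, d=57, a=1
  k=4: m=29, d=1, a=58
d=1 and a=2a₀=58 at k=4, so the next step gives (m, d) = (29, 57) again — its k=1 value — and the period has length 4.

[29; 1, 28, 1, 58]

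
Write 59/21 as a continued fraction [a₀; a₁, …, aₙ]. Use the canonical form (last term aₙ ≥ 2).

59 = 2×21 + 17
21 = 1×17 + 4
17 = 4×4 + 1
4 = 4×1 + 0  (stop)
So 59/21 = [2; 1, 4, 4].

[2; 1, 4, 4]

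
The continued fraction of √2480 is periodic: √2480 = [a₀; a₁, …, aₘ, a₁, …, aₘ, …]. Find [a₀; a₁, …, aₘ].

a₀ = ⌊√2480⌋ = 49.
With m₀=0, d₀=1 and mₖ₊₁ = dₖaₖ − mₖ, dₖ₊₁ = (n − mₖ₊₁²)/dₖ, aₖ₊₁ = ⌊(a₀+mₖ₊₁)/dₖ₊₁⌋:
  k=1: m=49, d=79, a=1
  k=2: m=30, d=20, a=3
  k=3: m=30, d=79, a=1
  k=4: m=49, d=1, a=98
d=1 and a=2a₀=98 at k=4, so the next step gives (m, d) = (49, 79) again — its k=1 value — and the period has length 4.

[49; 1, 3, 1, 98]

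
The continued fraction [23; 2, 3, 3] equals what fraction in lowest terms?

539/23

Using pₖ = aₖpₖ₋₁ + pₖ₋₂ and qₖ = aₖqₖ₋₁ + qₖ₋₂:
  k=0: a=23, p=23, q=1
  k=1: a=2, p=47, q=2
  k=2: a=3, p=164, q=7
  k=3: a=3, p=539, q=23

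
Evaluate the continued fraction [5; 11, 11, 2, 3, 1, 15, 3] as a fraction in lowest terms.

280943/55193

Fold from the inside: start with 3/1.
  15 + 1/3 = 46/3
  1 + 3/46 = 49/46
  3 + 46/49 = 193/49
  2 + 49/193 = 435/193
  11 + 193/435 = 4978/435
  11 + 435/4978 = 55193/4978
  5 + 4978/55193 = 280943/55193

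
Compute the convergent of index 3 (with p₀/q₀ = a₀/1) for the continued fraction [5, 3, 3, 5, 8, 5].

Using pₖ = aₖpₖ₋₁ + pₖ₋₂, qₖ = aₖqₖ₋₁ + qₖ₋₂ (with p₋₁=1, p₋₂=0, q₋₁=0, q₋₂=1):
  k=0: a=5, p=5, q=1
  k=1: a=3, p=16, q=3
  k=2: a=3, p=53, q=10
  k=3: a=5, p=281, q=53

281/53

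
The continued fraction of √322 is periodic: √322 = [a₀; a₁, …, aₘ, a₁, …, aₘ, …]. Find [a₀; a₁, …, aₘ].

a₀ = ⌊√322⌋ = 17.

[17; 1, 16, 1, 34]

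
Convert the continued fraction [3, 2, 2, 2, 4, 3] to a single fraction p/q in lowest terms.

584/171

Fold from the inside: start with 3/1.
  4 + 1/3 = 13/3
  2 + 3/13 = 29/13
  2 + 13/29 = 71/29
  2 + 29/71 = 171/71
  3 + 71/171 = 584/171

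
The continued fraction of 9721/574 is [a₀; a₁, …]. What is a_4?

1

9721 = 16·574 + 537   →  a_0 = 16
574 = 1·537 + 37   →  a_1 = 1
537 = 14·37 + 19   →  a_2 = 14
37 = 1·19 + 18   →  a_3 = 1
19 = 1·18 + 1   →  a_4 = 1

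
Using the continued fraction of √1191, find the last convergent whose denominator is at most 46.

√1191 = [34; 1, 1, 22, 1, 1, 68, …] (period length 6).
Convergents:
  p_0/q_0 = 34/1
  p_1/q_1 = 35/1
  p_2/q_2 = 69/2
  p_3/q_3 = 1553/45
  p_4/q_4 = 1622/47
q_3 = 45 ≤ 46 < 47 = q_4, so the answer is 1553/45.

1553/45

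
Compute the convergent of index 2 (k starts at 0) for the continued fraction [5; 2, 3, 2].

Using pₖ = aₖpₖ₋₁ + pₖ₋₂, qₖ = aₖqₖ₋₁ + qₖ₋₂ (with p₋₁=1, p₋₂=0, q₋₁=0, q₋₂=1):
  k=0: a=5, p=5, q=1
  k=1: a=2, p=11, q=2
  k=2: a=3, p=38, q=7

38/7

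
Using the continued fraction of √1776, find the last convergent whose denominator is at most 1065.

√1776 = [42; 7, 84, …] (period length 2).
Convergents:
  p_0/q_0 = 42/1
  p_1/q_1 = 295/7
  p_2/q_2 = 24822/589
  p_3/q_3 = 174049/4130
q_2 = 589 ≤ 1065 < 4130 = q_3, so the answer is 24822/589.

24822/589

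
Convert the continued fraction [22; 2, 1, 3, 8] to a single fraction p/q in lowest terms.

Using pₖ = aₖpₖ₋₁ + pₖ₋₂ and qₖ = aₖqₖ₋₁ + qₖ₋₂:
  k=0: a=22, p=22, q=1
  k=1: a=2, p=45, q=2
  k=2: a=1, p=67, q=3
  k=3: a=3, p=246, q=11
  k=4: a=8, p=2035, q=91

2035/91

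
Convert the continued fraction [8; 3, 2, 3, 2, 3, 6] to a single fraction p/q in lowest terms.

Using pₖ = aₖpₖ₋₁ + pₖ₋₂ and qₖ = aₖqₖ₋₁ + qₖ₋₂:
  k=0: a=8, p=8, q=1
  k=1: a=3, p=25, q=3
  k=2: a=2, p=58, q=7
  k=3: a=3, p=199, q=24
  k=4: a=2, p=456, q=55
  k=5: a=3, p=1567, q=189
  k=6: a=6, p=9858, q=1189

9858/1189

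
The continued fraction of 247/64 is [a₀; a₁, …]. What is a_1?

247 = 3·64 + 55   →  a_0 = 3
64 = 1·55 + 9   →  a_1 = 1

1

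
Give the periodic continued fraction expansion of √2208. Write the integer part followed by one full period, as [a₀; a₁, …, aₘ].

[46; 1, 92]

a₀ = ⌊√2208⌋ = 46.
With m₀=0, d₀=1 and mₖ₊₁ = dₖaₖ − mₖ, dₖ₊₁ = (n − mₖ₊₁²)/dₖ, aₖ₊₁ = ⌊(a₀+mₖ₊₁)/dₖ₊₁⌋:
  k=1: m=46, d=92, a=1
  k=2: m=46, d=1, a=92
d=1 and a=2a₀=92 at k=2, so the next step gives (m, d) = (46, 92) again — its k=1 value — and the period has length 2.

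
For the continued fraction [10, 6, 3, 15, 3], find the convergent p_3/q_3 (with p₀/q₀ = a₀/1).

2956/291

Using pₖ = aₖpₖ₋₁ + pₖ₋₂, qₖ = aₖqₖ₋₁ + qₖ₋₂ (with p₋₁=1, p₋₂=0, q₋₁=0, q₋₂=1):
  k=0: a=10, p=10, q=1
  k=1: a=6, p=61, q=6
  k=2: a=3, p=193, q=19
  k=3: a=15, p=2956, q=291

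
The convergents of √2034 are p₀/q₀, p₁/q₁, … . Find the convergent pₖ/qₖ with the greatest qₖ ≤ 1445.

40635/901

√2034 = [45; 10, 90, …] (period length 2).
Convergents:
  p_0/q_0 = 45/1
  p_1/q_1 = 451/10
  p_2/q_2 = 40635/901
  p_3/q_3 = 406801/9020
q_2 = 901 ≤ 1445 < 9020 = q_3, so the answer is 40635/901.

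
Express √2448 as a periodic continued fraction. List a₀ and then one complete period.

a₀ = ⌊√2448⌋ = 49.
With m₀=0, d₀=1 and mₖ₊₁ = dₖaₖ − mₖ, dₖ₊₁ = (n − mₖ₊₁²)/dₖ, aₖ₊₁ = ⌊(a₀+mₖ₊₁)/dₖ₊₁⌋:
  k=1: m=49, d=47, a=2
  k=2: m=45, d=9, a=10
  k=3: m=45, d=47, a=2
  k=4: m=49, d=1, a=98
d=1 and a=2a₀=98 at k=4, so the next step gives (m, d) = (49, 47) again — its k=1 value — and the period has length 4.

[49; 2, 10, 2, 98]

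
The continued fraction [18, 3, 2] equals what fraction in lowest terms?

128/7

Fold from the inside: start with 2/1.
  3 + 1/2 = 7/2
  18 + 2/7 = 128/7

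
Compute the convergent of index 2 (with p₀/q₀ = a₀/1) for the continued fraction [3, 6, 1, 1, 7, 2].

Using pₖ = aₖpₖ₋₁ + pₖ₋₂, qₖ = aₖqₖ₋₁ + qₖ₋₂ (with p₋₁=1, p₋₂=0, q₋₁=0, q₋₂=1):
  k=0: a=3, p=3, q=1
  k=1: a=6, p=19, q=6
  k=2: a=1, p=22, q=7

22/7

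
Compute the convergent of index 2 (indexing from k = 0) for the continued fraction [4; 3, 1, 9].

Using pₖ = aₖpₖ₋₁ + pₖ₋₂, qₖ = aₖqₖ₋₁ + qₖ₋₂ (with p₋₁=1, p₋₂=0, q₋₁=0, q₋₂=1):
  k=0: a=4, p=4, q=1
  k=1: a=3, p=13, q=3
  k=2: a=1, p=17, q=4

17/4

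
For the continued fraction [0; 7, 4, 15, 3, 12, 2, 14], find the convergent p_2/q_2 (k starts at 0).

Using pₖ = aₖpₖ₋₁ + pₖ₋₂, qₖ = aₖqₖ₋₁ + qₖ₋₂ (with p₋₁=1, p₋₂=0, q₋₁=0, q₋₂=1):
  k=0: a=0, p=0, q=1
  k=1: a=7, p=1, q=7
  k=2: a=4, p=4, q=29

4/29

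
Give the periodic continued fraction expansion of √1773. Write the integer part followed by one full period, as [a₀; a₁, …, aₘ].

[42; 9, 2, 1, 8, 1, 2, 9, 84]

a₀ = ⌊√1773⌋ = 42.
With m₀=0, d₀=1 and mₖ₊₁ = dₖaₖ − mₖ, dₖ₊₁ = (n − mₖ₊₁²)/dₖ, aₖ₊₁ = ⌊(a₀+mₖ₊₁)/dₖ₊₁⌋:
  k=1: m=42, d=9, a=9
  k=2: m=39, d=28, a=2
  k=3: m=17, d=53, a=1
  k=4: m=36, d=9, a=8
  k=5: m=36, d=53, a=1
  k=6: m=17, d=28, a=2
  k=7: m=39, d=9, a=9
  k=8: m=42, d=1, a=84
d=1 and a=2a₀=84 at k=8, so the next step gives (m, d) = (42, 9) again — its k=1 value — and the period has length 8.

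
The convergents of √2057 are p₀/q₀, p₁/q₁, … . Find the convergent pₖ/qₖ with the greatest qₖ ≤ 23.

√2057 = [45; 2, 1, 4, 1, 2, 90, …] (period length 6).
Convergents:
  p_0/q_0 = 45/1
  p_1/q_1 = 91/2
  p_2/q_2 = 136/3
  p_3/q_3 = 635/14
  p_4/q_4 = 771/17
  p_5/q_5 = 2177/48
q_4 = 17 ≤ 23 < 48 = q_5, so the answer is 771/17.

771/17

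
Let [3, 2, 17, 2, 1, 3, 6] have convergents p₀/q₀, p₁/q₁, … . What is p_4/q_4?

Using pₖ = aₖpₖ₋₁ + pₖ₋₂, qₖ = aₖqₖ₋₁ + qₖ₋₂ (with p₋₁=1, p₋₂=0, q₋₁=0, q₋₂=1):
  k=0: a=3, p=3, q=1
  k=1: a=2, p=7, q=2
  k=2: a=17, p=122, q=35
  k=3: a=2, p=251, q=72
  k=4: a=1, p=373, q=107

373/107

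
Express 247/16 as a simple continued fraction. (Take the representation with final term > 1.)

247 = 15·16 + 7
16 = 2·7 + 2
7 = 3·2 + 1
2 = 2·1 + 0  (stop)
So 247/16 = [15; 2, 3, 2].

[15; 2, 3, 2]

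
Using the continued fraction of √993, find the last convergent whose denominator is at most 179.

√993 = [31; 1, 1, 20, 1, 1, 62, …] (period length 6).
Convergents:
  p_0/q_0 = 31/1
  p_1/q_1 = 32/1
  p_2/q_2 = 63/2
  p_3/q_3 = 1292/41
  p_4/q_4 = 1355/43
  p_5/q_5 = 2647/84
  p_6/q_6 = 165469/5251
q_5 = 84 ≤ 179 < 5251 = q_6, so the answer is 2647/84.

2647/84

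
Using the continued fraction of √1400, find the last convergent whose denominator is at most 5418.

√1400 = [37; 2, 2, 2, 74, …] (period length 4).
Convergents:
  p_0/q_0 = 37/1
  p_1/q_1 = 75/2
  p_2/q_2 = 187/5
  p_3/q_3 = 449/12
  p_4/q_4 = 33413/893
  p_5/q_5 = 67275/1798
  p_6/q_6 = 167963/4489
  p_7/q_7 = 403201/10776
q_6 = 4489 ≤ 5418 < 10776 = q_7, so the answer is 167963/4489.

167963/4489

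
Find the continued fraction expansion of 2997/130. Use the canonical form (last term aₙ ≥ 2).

2997 = 23·130 + 7
130 = 18·7 + 4
7 = 1·4 + 3
4 = 1·3 + 1
3 = 3·1 + 0  (stop)
So 2997/130 = [23; 18, 1, 1, 3].

[23; 18, 1, 1, 3]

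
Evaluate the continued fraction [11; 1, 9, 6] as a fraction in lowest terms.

Fold from the inside: start with 6/1.
  9 + 1/6 = 55/6
  1 + 6/55 = 61/55
  11 + 55/61 = 726/61

726/61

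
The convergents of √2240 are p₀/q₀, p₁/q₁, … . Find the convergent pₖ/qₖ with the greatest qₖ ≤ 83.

√2240 = [47; 3, 23, 3, 94, …] (period length 4).
Convergents:
  p_0/q_0 = 47/1
  p_1/q_1 = 142/3
  p_2/q_2 = 3313/70
  p_3/q_3 = 10081/213
q_2 = 70 ≤ 83 < 213 = q_3, so the answer is 3313/70.

3313/70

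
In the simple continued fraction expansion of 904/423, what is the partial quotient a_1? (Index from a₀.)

904 = 2·423 + 58   →  a_0 = 2
423 = 7·58 + 17   →  a_1 = 7

7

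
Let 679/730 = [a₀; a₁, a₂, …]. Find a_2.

13

679 = 0·730 + 679   →  a_0 = 0
730 = 1·679 + 51   →  a_1 = 1
679 = 13·51 + 16   →  a_2 = 13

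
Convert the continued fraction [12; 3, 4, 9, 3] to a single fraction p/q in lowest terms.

Fold from the inside: start with 3/1.
  9 + 1/3 = 28/3
  4 + 3/28 = 115/28
  3 + 28/115 = 373/115
  12 + 115/373 = 4591/373

4591/373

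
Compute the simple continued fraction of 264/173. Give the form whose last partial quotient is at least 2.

[1; 1, 1, 9, 9]

264 = 1·173 + 91
173 = 1·91 + 82
91 = 1·82 + 9
82 = 9·9 + 1
9 = 9·1 + 0  (stop)
So 264/173 = [1; 1, 1, 9, 9].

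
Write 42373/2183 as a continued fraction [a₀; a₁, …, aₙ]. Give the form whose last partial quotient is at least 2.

[19; 2, 2, 3, 2, 3, 16]

42373 = 19×2183 + 896
2183 = 2×896 + 391
896 = 2×391 + 114
391 = 3×114 + 49
114 = 2×49 + 16
49 = 3×16 + 1
16 = 16×1 + 0  (stop)
So 42373/2183 = [19; 2, 2, 3, 2, 3, 16].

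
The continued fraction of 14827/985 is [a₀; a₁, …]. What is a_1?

18

14827 = 15·985 + 52   →  a_0 = 15
985 = 18·52 + 49   →  a_1 = 18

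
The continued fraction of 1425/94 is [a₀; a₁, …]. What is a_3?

1425 = 15·94 + 15   →  a_0 = 15
94 = 6·15 + 4   →  a_1 = 6
15 = 3·4 + 3   →  a_2 = 3
4 = 1·3 + 1   →  a_3 = 1

1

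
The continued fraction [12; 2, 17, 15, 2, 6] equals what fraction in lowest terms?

88162/7061

Fold from the inside: start with 6/1.
  2 + 1/6 = 13/6
  15 + 6/13 = 201/13
  17 + 13/201 = 3430/201
  2 + 201/3430 = 7061/3430
  12 + 3430/7061 = 88162/7061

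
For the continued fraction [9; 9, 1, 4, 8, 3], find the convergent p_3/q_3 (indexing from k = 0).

446/49

Using pₖ = aₖpₖ₋₁ + pₖ₋₂, qₖ = aₖqₖ₋₁ + qₖ₋₂ (with p₋₁=1, p₋₂=0, q₋₁=0, q₋₂=1):
  k=0: a=9, p=9, q=1
  k=1: a=9, p=82, q=9
  k=2: a=1, p=91, q=10
  k=3: a=4, p=446, q=49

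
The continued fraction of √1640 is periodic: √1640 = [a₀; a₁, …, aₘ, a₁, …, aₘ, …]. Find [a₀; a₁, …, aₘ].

[40; 2, 80]

a₀ = ⌊√1640⌋ = 40.
With m₀=0, d₀=1 and mₖ₊₁ = dₖaₖ − mₖ, dₖ₊₁ = (n − mₖ₊₁²)/dₖ, aₖ₊₁ = ⌊(a₀+mₖ₊₁)/dₖ₊₁⌋:
  k=1: m=40, d=40, a=2
  k=2: m=40, d=1, a=80
d=1 and a=2a₀=80 at k=2, so the next step gives (m, d) = (40, 40) again — its k=1 value — and the period has length 2.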